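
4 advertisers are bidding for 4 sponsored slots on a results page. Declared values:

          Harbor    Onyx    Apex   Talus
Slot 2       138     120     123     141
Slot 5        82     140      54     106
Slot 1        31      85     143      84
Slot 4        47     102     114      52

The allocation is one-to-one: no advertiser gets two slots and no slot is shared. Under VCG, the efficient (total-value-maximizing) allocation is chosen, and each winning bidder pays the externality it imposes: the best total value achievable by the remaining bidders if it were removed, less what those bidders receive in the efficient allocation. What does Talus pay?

Talus pays $38.

Efficient allocation: Harbor→Slot 2 ($138), Onyx→Slot 4 ($102), Apex→Slot 1 ($143), Talus→Slot 5 ($106); total welfare W = $489.
Talus receives Slot 5 at value $106, so the others get W − 106 = $383.
Without Talus: best allocation of the remaining 3 bidders over all 4 slots is Harbor→Slot 2 ($138), Onyx→Slot 5 ($140), Apex→Slot 1 ($143), total $421.
VCG payment = (others' best without Talus) − (others' welfare with Talus) = 421 − 383 = $38.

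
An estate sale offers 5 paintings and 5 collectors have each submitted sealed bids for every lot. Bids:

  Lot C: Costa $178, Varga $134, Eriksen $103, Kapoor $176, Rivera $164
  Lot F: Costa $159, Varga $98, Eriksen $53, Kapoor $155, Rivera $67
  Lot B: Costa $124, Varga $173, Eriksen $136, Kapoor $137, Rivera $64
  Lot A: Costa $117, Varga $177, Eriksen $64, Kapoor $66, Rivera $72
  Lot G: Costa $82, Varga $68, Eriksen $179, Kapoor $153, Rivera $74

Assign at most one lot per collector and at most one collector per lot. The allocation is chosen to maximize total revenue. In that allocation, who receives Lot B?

This is the linear assignment problem.
Optimal: Costa→Lot F ($159), Varga→Lot A ($177), Eriksen→Lot G ($179), Kapoor→Lot B ($137), Rivera→Lot C ($164) — total 159+177+179+137+164 = $816.
Max-entry greedy (repeatedly take the single best remaining cell) gives $753, worse by 63.
Every other assignment is strictly worse.
Kapoor's own top lot is Lot C ($176), but forcing Kapoor→Lot C and reassigning the rest optimally gives only $759 — worse by 57.

Kapoor receives Lot B.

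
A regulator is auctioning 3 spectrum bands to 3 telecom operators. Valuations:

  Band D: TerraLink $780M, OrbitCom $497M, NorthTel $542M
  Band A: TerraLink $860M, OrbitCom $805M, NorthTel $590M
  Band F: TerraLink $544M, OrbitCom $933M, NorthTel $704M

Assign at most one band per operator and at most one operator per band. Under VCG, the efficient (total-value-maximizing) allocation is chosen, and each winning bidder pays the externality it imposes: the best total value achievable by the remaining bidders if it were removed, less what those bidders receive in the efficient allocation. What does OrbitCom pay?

OrbitCom pays $162M.

Efficient allocation: TerraLink→Band A ($860M), OrbitCom→Band F ($933M), NorthTel→Band D ($542M); total welfare W = $2335M.
OrbitCom receives Band F at value $933M, so the others get W − 933 = $1402M.
Without OrbitCom: best allocation of the remaining 2 bidders over all 3 bands is TerraLink→Band A ($860M), NorthTel→Band F ($704M), total $1564M.
VCG payment = (others' best without OrbitCom) − (others' welfare with OrbitCom) = 1564 − 1402 = $162M.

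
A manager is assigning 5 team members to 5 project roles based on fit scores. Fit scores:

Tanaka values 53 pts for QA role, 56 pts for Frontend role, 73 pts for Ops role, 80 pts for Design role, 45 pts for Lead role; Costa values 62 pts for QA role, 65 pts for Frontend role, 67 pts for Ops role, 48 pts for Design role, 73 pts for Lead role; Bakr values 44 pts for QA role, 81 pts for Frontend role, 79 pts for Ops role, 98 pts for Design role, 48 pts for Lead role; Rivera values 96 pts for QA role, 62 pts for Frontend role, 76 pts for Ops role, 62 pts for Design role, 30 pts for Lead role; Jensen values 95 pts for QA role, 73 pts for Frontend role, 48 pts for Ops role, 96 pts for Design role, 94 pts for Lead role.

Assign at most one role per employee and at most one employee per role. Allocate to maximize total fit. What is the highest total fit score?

Maximum total: 426 pts

Optimal: Tanaka→Ops role (73 pts), Costa→Frontend role (65 pts), Bakr→Design role (98 pts), Rivera→QA role (96 pts), Jensen→Lead role (94 pts) — total 73+65+98+96+94 = 426 pts.
Column-greedy (each role in turn goes to its best remaining employee) gives 419 pts, worse by 7.
Next-best assignment: Tanaka→Ops role, Costa→Lead role, Bakr→Frontend role, Rivera→QA role, Jensen→Design role = 419 pts.
Every other assignment is strictly worse.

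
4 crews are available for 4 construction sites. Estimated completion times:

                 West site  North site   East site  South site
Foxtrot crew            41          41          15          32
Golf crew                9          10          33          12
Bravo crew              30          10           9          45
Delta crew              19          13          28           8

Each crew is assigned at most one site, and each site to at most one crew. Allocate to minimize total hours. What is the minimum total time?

This is a one-to-one assignment (minimum-cost bipartite matching).
Optimal: Foxtrot crew→East site (15 hours), Golf crew→West site (9 hours), Bravo crew→North site (10 hours), Delta crew→South site (8 hours) — total 15+9+10+8 = 42 hours.

Min total: 42 hours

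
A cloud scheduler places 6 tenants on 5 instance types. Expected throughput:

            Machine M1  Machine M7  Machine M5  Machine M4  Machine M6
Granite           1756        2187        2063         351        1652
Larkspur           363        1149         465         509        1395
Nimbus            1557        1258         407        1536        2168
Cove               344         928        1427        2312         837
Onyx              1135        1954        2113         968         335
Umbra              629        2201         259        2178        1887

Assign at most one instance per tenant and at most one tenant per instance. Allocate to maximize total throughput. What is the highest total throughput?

Max total: 10550 ops/s

Optimal: Granite→Machine M1 (1756 ops/s), Umbra→Machine M7 (2201 ops/s), Onyx→Machine M5 (2113 ops/s), Cove→Machine M4 (2312 ops/s), Nimbus→Machine M6 (2168 ops/s) — total 1756+2201+2113+2312+2168 = 10550 ops/s.
Row-greedy (each tenant in turn takes its best remaining instance) gives 9564 ops/s, worse by 986.
Next-best assignment: Nimbus→Machine M1, Granite→Machine M7, Onyx→Machine M5, Cove→Machine M4, Umbra→Machine M6 = 10056 ops/s.
No other one-to-one assignment exceeds 10550 ops/s.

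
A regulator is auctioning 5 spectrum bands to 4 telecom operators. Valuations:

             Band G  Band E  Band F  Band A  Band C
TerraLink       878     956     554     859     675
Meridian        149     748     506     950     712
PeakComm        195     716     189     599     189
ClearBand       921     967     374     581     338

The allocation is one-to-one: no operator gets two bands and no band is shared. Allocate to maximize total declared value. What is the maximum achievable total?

Maximum total: $3262M

Optimal: TerraLink→Band C ($675M), Meridian→Band A ($950M), PeakComm→Band E ($716M), ClearBand→Band G ($921M) — total 675+950+716+921 = $3262M.
Row-greedy (each operator in turn takes its best remaining band) gives $2475M, worse by 787.
Next-best assignment: TerraLink→Band A, Meridian→Band C, PeakComm→Band E, ClearBand→Band G = $3208M.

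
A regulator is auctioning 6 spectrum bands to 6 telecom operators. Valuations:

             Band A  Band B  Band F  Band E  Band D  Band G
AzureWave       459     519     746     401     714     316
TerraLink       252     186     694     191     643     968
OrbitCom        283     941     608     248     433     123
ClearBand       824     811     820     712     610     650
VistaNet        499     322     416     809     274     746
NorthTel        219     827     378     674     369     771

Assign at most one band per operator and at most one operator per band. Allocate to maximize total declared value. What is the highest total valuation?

Max total: $4753M

Optimal: AzureWave→Band D ($714M), TerraLink→Band F ($694M), OrbitCom→Band B ($941M), ClearBand→Band A ($824M), VistaNet→Band E ($809M), NorthTel→Band G ($771M) — total 714+694+941+824+809+771 = $4753M.
Row-greedy (each operator in turn takes its best remaining band) gives $4657M, worse by 96.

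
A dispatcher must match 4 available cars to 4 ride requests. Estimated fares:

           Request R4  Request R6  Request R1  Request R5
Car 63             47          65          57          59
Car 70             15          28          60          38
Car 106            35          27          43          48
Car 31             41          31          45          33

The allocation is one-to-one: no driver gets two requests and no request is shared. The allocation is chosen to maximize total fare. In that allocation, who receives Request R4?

Car 31 receives Request R4.

Optimal: Car 63→Request R6 ($65), Car 70→Request R1 ($60), Car 106→Request R5 ($48), Car 31→Request R4 ($41) — total 65+60+48+41 = $214.
Column-greedy (each request in turn goes to its best remaining driver) gives $186, worse by 28.
Swapping Car 106↔Car 31 (Car 106→Request R4 $35, Car 31→Request R5 $33) loses 21.
Every other assignment is strictly worse.
Car 31's own top request is Request R1 ($45), but forcing Car 31→Request R1 and reassigning the rest optimally gives only $183 — worse by 31.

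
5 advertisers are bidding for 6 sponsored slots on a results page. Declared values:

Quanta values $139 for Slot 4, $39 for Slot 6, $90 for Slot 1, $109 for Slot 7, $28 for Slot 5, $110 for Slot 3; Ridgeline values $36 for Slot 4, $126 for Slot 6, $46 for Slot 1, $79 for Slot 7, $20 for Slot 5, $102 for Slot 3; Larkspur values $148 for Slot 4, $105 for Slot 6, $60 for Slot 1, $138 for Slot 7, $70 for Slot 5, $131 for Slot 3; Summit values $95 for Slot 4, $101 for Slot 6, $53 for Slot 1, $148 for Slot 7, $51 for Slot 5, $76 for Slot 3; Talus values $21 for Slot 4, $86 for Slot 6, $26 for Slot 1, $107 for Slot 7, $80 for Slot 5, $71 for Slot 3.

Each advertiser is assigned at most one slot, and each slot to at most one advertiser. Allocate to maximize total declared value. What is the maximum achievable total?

Max total: $624

Optimal: Quanta→Slot 4 ($139), Ridgeline→Slot 6 ($126), Larkspur→Slot 3 ($131), Summit→Slot 7 ($148), Talus→Slot 5 ($80) — total 139+126+131+148+80 = $624.
Max-entry greedy (repeatedly take the single best remaining cell) gives $612, worse by 12.
Swapping Talus↔Ridgeline (Talus→Slot 6 $86, Ridgeline→Slot 5 $20) loses 100.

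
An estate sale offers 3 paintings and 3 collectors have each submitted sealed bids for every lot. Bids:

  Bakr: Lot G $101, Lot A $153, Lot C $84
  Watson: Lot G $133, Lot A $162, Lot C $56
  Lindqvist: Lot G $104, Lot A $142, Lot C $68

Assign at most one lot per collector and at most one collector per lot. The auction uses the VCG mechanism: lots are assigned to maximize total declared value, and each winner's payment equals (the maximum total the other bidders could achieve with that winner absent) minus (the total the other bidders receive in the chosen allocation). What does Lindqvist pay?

Efficient allocation: Bakr→Lot C ($84), Watson→Lot G ($133), Lindqvist→Lot A ($142); total welfare W = $359.
Lindqvist receives Lot A at value $142, so the others get W − 142 = $217.
Without Lindqvist: best allocation of the remaining 2 bidders over all 3 lots is Bakr→Lot A ($153), Watson→Lot G ($133), total $286.
VCG payment = (others' best without Lindqvist) − (others' welfare with Lindqvist) = 286 − 217 = $69.

Lindqvist pays $69.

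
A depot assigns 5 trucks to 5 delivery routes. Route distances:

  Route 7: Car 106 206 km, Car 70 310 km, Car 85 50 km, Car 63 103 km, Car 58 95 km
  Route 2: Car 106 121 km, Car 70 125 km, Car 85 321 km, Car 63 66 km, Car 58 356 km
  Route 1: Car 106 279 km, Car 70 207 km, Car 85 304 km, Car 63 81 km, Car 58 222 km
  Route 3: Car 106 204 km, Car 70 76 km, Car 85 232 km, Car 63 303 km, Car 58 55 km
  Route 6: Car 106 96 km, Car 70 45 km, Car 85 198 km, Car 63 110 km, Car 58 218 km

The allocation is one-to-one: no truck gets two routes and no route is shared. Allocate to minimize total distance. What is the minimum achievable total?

Optimal: Car 106→Route 2 (121 km), Car 70→Route 6 (45 km), Car 85→Route 7 (50 km), Car 63→Route 1 (81 km), Car 58→Route 3 (55 km) — total 121+45+50+81+55 = 352 km.
Row-greedy (each truck in turn takes its cheapest remaining route) gives 510 km, worse by 158.
Next-best assignment: Car 106→Route 6, Car 70→Route 2, Car 85→Route 7, Car 63→Route 1, Car 58→Route 3 = 407 km.

Min total: 352 km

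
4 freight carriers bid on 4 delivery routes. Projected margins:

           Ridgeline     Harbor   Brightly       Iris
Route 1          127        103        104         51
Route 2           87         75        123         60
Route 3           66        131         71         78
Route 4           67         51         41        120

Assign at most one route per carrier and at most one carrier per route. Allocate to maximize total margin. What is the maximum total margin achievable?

Maximum total: $501k

Optimal: Ridgeline→Route 1 ($127k), Harbor→Route 3 ($131k), Brightly→Route 2 ($123k), Iris→Route 4 ($120k) — total 127+131+123+120 = $501k.
Swapping Iris↔Harbor (Iris→Route 3 $78k, Harbor→Route 4 $51k) loses 122.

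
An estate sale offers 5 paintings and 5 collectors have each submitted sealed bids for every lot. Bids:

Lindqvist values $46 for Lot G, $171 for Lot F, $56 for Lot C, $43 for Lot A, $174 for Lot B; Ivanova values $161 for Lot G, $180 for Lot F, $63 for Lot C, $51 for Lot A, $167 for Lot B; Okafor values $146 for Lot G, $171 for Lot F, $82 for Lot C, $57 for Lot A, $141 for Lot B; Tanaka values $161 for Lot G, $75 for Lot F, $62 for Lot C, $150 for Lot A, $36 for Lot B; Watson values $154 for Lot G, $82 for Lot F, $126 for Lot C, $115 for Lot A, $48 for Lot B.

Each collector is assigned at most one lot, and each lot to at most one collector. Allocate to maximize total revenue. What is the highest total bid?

Maximum total: $782

Optimal: Lindqvist→Lot B ($174), Ivanova→Lot G ($161), Okafor→Lot F ($171), Tanaka→Lot A ($150), Watson→Lot C ($126) — total 174+161+171+150+126 = $782.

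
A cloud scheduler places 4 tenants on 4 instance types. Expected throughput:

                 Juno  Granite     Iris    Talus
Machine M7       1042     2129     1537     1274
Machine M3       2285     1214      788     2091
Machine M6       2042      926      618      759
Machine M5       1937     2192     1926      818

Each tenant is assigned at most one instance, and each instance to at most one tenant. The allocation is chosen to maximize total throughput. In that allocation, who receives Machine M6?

This is the linear assignment problem.
Optimal: Juno→Machine M6 (2042 ops/s), Granite→Machine M7 (2129 ops/s), Iris→Machine M5 (1926 ops/s), Talus→Machine M3 (2091 ops/s) — total 2042+2129+1926+2091 = 8188 ops/s.
Row-greedy (each tenant in turn takes its best remaining instance) gives 6773 ops/s, worse by 1415.
Next-best assignment: Juno→Machine M6, Granite→Machine M5, Iris→Machine M7, Talus→Machine M3 = 7862 ops/s.
Juno's own top instance is Machine M3 (2285 ops/s), but forcing Juno→Machine M3 and reassigning the rest optimally gives only 7099 ops/s — worse by 1089.

Juno receives Machine M6.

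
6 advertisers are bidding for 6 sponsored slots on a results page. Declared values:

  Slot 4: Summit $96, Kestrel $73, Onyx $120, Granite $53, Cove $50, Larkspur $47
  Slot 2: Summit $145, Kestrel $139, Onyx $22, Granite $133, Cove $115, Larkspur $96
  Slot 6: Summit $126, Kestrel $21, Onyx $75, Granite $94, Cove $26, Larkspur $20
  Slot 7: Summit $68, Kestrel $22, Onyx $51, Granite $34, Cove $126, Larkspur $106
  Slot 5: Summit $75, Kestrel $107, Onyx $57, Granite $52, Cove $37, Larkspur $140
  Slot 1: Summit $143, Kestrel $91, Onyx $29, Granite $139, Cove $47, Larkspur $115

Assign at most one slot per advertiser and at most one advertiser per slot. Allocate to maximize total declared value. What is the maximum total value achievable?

Treat this as an assignment problem: match each advertiser to one slot.
Optimal: Summit→Slot 6 ($126), Kestrel→Slot 2 ($139), Onyx→Slot 4 ($120), Granite→Slot 1 ($139), Cove→Slot 7 ($126), Larkspur→Slot 5 ($140) — total 126+139+120+139+126+140 = $790.
Max-entry greedy (repeatedly take the single best remaining cell) gives $691, worse by 99.
Swapping Onyx↔Summit (Onyx→Slot 6 $75, Summit→Slot 4 $96) loses 75.

Max total: $790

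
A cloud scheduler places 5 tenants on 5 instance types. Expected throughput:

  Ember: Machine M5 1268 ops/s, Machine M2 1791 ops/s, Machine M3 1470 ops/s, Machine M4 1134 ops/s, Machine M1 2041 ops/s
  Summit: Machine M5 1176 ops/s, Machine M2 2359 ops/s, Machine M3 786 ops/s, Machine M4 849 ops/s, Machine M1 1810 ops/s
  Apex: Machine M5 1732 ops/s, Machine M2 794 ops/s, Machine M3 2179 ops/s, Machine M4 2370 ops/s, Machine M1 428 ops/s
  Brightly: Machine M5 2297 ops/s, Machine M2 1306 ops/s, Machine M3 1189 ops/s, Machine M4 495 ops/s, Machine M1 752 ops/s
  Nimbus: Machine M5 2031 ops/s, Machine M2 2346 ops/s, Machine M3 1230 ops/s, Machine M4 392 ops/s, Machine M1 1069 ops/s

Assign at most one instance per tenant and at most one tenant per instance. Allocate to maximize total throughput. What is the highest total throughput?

Max total: 10297 ops/s

Optimal: Ember→Machine M1 (2041 ops/s), Summit→Machine M2 (2359 ops/s), Apex→Machine M4 (2370 ops/s), Brightly→Machine M5 (2297 ops/s), Nimbus→Machine M3 (1230 ops/s) — total 2041+2359+2370+2297+1230 = 10297 ops/s.
Column-greedy (each instance in turn goes to its best remaining tenant) gives 9038 ops/s, worse by 1259.
No other one-to-one assignment exceeds 10297 ops/s.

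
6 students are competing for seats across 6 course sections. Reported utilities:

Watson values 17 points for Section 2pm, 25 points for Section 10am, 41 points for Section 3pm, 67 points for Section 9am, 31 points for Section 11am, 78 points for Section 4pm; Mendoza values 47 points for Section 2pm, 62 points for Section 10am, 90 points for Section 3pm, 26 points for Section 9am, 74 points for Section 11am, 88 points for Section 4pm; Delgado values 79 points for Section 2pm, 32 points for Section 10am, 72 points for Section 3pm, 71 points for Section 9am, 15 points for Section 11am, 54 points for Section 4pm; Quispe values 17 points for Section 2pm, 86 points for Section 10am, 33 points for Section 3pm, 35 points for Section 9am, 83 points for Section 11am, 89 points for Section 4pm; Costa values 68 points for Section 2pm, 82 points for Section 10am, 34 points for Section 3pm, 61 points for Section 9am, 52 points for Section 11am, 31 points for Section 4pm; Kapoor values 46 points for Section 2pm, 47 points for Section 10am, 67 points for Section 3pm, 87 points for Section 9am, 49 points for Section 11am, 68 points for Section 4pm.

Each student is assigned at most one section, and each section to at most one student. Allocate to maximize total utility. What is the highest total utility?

Optimal: Watson→Section 4pm (78 points), Mendoza→Section 3pm (90 points), Delgado→Section 2pm (79 points), Quispe→Section 11am (83 points), Costa→Section 10am (82 points), Kapoor→Section 9am (87 points) — total 78+90+79+83+82+87 = 499 points.
Column-greedy (each section in turn goes to its best remaining student) gives 472 points, worse by 27.
Swapping Quispe↔Delgado (Quispe→Section 2pm 17 points, Delgado→Section 11am 15 points) loses 130.
Checked against all permutations: 499 points is optimal.

Maximum total: 499 points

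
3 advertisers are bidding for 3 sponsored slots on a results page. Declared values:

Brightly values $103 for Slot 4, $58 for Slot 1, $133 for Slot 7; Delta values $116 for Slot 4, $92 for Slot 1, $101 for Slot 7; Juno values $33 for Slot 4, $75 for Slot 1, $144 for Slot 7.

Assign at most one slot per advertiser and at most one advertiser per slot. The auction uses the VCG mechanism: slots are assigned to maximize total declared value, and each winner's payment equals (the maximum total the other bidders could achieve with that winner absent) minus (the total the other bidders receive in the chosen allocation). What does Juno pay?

Juno pays $54.

Efficient allocation: Brightly→Slot 4 ($103), Delta→Slot 1 ($92), Juno→Slot 7 ($144); total welfare W = $339.
Juno receives Slot 7 at value $144, so the others get W − 144 = $195.
Without Juno: best allocation of the remaining 2 bidders over all 3 slots is Brightly→Slot 7 ($133), Delta→Slot 4 ($116), total $249.
VCG payment = (others' best without Juno) − (others' welfare with Juno) = 249 − 195 = $54.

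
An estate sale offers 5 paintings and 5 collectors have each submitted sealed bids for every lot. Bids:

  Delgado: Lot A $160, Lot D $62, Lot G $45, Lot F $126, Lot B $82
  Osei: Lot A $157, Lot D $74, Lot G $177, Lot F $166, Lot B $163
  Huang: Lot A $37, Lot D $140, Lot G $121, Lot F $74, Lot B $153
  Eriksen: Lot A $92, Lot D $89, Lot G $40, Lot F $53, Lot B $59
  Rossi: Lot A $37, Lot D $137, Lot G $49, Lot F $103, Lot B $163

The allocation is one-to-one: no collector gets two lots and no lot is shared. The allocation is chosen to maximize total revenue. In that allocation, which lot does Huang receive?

Huang receives Lot G.

Optimal: Delgado→Lot A ($160), Osei→Lot F ($166), Huang→Lot G ($121), Eriksen→Lot D ($89), Rossi→Lot B ($163) — total 160+166+121+89+163 = $699.
Column-greedy (each lot in turn goes to its best remaining collector) gives $639, worse by 60.
Next-best assignment: Delgado→Lot F, Osei→Lot G, Huang→Lot D, Eriksen→Lot A, Rossi→Lot B = $698.
Swapping Eriksen↔Huang (Eriksen→Lot G $40, Huang→Lot D $140) loses 30.
Huang's own top lot is Lot B ($153), but forcing Huang→Lot B and reassigning the rest optimally gives only $685 — worse by 14.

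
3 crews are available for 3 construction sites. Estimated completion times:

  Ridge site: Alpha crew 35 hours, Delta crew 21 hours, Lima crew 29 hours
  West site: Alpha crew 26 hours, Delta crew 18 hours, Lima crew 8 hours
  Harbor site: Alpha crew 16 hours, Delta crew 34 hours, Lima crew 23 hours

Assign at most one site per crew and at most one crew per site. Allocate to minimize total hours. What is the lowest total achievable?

Optimal: Alpha crew→Harbor site (16 hours), Delta crew→Ridge site (21 hours), Lima crew→West site (8 hours) — total 16+21+8 = 45 hours.
Row-greedy (each crew in turn takes its cheapest remaining site) gives 63 hours, worse by 18.
Next-best assignment: Alpha crew→Harbor site, Delta crew→West site, Lima crew→Ridge site = 63 hours.

Minimum total: 45 hours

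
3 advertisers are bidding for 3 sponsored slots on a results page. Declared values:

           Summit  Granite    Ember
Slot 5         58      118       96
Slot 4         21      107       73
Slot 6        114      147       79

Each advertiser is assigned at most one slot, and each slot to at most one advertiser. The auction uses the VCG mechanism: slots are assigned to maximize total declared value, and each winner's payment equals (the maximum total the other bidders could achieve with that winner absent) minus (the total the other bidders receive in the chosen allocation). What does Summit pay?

Summit pays $40.

Efficient allocation: Summit→Slot 6 ($114), Granite→Slot 4 ($107), Ember→Slot 5 ($96); total welfare W = $317.
Summit receives Slot 6 at value $114, so the others get W − 114 = $203.
Without Summit: best allocation of the remaining 2 bidders over all 3 slots is Granite→Slot 6 ($147), Ember→Slot 5 ($96), total $243.
VCG payment = (others' best without Summit) − (others' welfare with Summit) = 243 − 203 = $40.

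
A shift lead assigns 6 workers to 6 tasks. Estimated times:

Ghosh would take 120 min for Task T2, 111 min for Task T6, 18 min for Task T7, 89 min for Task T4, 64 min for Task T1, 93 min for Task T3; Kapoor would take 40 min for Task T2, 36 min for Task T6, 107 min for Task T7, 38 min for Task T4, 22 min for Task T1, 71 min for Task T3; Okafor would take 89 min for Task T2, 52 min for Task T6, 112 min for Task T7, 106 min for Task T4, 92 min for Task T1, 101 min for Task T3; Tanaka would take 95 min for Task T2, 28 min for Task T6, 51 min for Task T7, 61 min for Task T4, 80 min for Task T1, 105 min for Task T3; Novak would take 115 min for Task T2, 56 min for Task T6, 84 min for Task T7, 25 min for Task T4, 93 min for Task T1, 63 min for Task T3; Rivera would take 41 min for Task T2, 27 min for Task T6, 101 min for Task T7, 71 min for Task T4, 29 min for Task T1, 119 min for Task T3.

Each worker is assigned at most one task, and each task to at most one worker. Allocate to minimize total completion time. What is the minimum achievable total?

Minimum total: 235 min

Optimal: Ghosh→Task T7 (18 min), Kapoor→Task T1 (22 min), Okafor→Task T3 (101 min), Tanaka→Task T6 (28 min), Novak→Task T4 (25 min), Rivera→Task T2 (41 min) — total 18+22+101+28+25+41 = 235 min.
Row-greedy (each worker in turn takes its cheapest remaining task) gives 257 min, worse by 22.
Swapping Novak↔Ghosh (Novak→Task T7 84 min, Ghosh→Task T4 89 min) adds 130.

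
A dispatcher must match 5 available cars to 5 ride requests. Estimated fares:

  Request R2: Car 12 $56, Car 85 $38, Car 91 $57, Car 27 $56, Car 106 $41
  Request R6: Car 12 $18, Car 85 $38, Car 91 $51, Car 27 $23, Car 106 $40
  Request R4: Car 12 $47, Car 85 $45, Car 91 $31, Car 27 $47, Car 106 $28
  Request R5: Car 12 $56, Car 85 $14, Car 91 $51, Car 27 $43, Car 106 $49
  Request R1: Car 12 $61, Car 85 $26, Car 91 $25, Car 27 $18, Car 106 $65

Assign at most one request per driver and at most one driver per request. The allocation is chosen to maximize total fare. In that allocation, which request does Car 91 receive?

Car 91 receives Request R6.

Optimal: Car 12→Request R5 ($56), Car 85→Request R4 ($45), Car 91→Request R6 ($51), Car 27→Request R2 ($56), Car 106→Request R1 ($65) — total 56+45+51+56+65 = $273.
Row-greedy (each driver in turn takes its best remaining request) gives $246, worse by 27.
Car 91's own top request is Request R2 ($57), but forcing Car 91→Request R2 and reassigning the rest optimally gives only $263 — worse by 10.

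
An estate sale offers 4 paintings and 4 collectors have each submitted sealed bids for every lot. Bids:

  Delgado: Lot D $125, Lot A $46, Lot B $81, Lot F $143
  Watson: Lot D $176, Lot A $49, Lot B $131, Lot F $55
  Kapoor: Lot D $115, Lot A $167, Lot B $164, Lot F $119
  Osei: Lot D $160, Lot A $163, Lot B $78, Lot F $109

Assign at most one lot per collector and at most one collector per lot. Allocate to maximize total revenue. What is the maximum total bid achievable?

Treat this as an assignment problem: match each collector to one lot.
Optimal: Delgado→Lot F ($143), Watson→Lot D ($176), Kapoor→Lot B ($164), Osei→Lot A ($163) — total 143+176+164+163 = $646.
Column-greedy (each lot in turn goes to its best remaining collector) gives $533, worse by 113.
Swapping Kapoor↔Delgado (Kapoor→Lot F $119, Delgado→Lot B $81) loses 107.
No other one-to-one assignment exceeds $646.

Max total: $646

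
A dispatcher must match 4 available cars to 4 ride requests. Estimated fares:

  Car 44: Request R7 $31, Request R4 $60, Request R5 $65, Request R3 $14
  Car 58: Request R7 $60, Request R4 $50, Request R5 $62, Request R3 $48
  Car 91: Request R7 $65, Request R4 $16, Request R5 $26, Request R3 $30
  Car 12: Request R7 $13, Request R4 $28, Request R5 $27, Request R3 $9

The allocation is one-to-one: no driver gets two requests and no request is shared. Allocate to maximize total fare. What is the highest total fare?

Maximum total: $206

Treat this as an assignment problem: match each driver to one request.
Optimal: Car 44→Request R5 ($65), Car 58→Request R3 ($48), Car 91→Request R7 ($65), Car 12→Request R4 ($28) — total 65+48+65+28 = $206.
Column-greedy (each request in turn goes to its best remaining driver) gives $196, worse by 10.
Swapping Car 44↔Car 12 (Car 44→Request R4 $60, Car 12→Request R5 $27) loses 6.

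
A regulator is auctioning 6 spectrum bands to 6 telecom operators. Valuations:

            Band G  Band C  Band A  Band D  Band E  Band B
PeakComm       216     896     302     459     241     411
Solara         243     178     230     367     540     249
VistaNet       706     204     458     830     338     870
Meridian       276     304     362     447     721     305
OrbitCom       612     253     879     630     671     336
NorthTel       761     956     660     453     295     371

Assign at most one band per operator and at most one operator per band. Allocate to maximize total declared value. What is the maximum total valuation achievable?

Maximum total: $4494M

Optimal: PeakComm→Band C ($896M), Solara→Band D ($367M), VistaNet→Band B ($870M), Meridian→Band E ($721M), OrbitCom→Band A ($879M), NorthTel→Band G ($761M) — total 896+367+870+721+879+761 = $4494M.
Max-entry greedy (repeatedly take the single best remaining cell) gives $4128M, worse by 366.
Checked against all permutations: $4494M is optimal.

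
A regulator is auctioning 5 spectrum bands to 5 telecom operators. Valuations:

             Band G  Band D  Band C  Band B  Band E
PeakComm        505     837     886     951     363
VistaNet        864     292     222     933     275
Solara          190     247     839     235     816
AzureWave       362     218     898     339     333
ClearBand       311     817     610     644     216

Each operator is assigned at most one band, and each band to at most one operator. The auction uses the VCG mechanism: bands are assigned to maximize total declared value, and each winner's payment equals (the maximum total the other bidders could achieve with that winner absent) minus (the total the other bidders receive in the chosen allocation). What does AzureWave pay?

Efficient allocation: PeakComm→Band B ($951M), VistaNet→Band G ($864M), Solara→Band E ($816M), AzureWave→Band C ($898M), ClearBand→Band D ($817M); total welfare W = $4346M.
AzureWave receives Band C at value $898M, so the others get W − 898 = $3448M.
Without AzureWave: best allocation of the remaining 4 bidders over all 5 bands is PeakComm→Band B ($951M), VistaNet→Band G ($864M), Solara→Band C ($839M), ClearBand→Band D ($817M), total $3471M.
VCG payment = (others' best without AzureWave) − (others' welfare with AzureWave) = 3471 − 3448 = $23M.

AzureWave pays $23M.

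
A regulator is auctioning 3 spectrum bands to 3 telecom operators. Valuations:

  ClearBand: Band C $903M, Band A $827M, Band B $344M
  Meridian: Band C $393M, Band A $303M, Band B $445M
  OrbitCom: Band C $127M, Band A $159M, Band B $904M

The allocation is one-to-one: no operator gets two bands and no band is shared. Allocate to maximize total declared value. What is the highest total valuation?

Optimal: ClearBand→Band A ($827M), Meridian→Band C ($393M), OrbitCom→Band B ($904M) — total 827+393+904 = $2124M.
Next-best assignment: ClearBand→Band C, Meridian→Band A, OrbitCom→Band B = $2110M.
Swapping Meridian↔ClearBand (Meridian→Band A $303M, ClearBand→Band C $903M) loses 14.
No other one-to-one assignment exceeds $2124M.

Maximum total: $2124M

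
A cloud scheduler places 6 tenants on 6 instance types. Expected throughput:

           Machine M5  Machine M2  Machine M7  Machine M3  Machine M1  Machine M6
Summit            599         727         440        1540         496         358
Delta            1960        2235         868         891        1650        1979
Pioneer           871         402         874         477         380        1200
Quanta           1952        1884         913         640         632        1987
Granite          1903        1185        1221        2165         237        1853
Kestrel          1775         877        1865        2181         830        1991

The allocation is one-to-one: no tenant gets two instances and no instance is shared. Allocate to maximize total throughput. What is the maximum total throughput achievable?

Maximum total: 10042 ops/s

Treat this as an assignment problem: match each tenant to one instance.
Optimal: Summit→Machine M3 (1540 ops/s), Delta→Machine M1 (1650 ops/s), Pioneer→Machine M6 (1200 ops/s), Quanta→Machine M2 (1884 ops/s), Granite→Machine M5 (1903 ops/s), Kestrel→Machine M7 (1865 ops/s) — total 1540+1650+1200+1884+1903+1865 = 10042 ops/s.
Max-entry greedy (repeatedly take the single best remaining cell) gives 9676 ops/s, worse by 366.
Every other assignment is strictly worse.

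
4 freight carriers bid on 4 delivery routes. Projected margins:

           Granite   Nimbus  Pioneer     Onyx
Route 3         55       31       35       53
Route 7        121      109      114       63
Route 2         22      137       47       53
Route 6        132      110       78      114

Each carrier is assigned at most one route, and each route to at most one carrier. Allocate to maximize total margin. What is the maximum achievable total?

This is the linear assignment problem.
Optimal: Granite→Route 6 ($132k), Nimbus→Route 2 ($137k), Pioneer→Route 7 ($114k), Onyx→Route 3 ($53k) — total 132+137+114+53 = $436k.
Column-greedy (each route in turn goes to its best remaining carrier) gives $420k, worse by 16.

Maximum total: $436k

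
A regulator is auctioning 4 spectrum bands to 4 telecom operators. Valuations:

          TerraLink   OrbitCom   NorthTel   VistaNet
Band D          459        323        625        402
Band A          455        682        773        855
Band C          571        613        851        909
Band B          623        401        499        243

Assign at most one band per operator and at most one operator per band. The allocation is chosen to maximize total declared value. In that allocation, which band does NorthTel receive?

Optimal: TerraLink→Band B ($623M), OrbitCom→Band A ($682M), NorthTel→Band D ($625M), VistaNet→Band C ($909M) — total 623+682+625+909 = $2839M.
Max-entry greedy (repeatedly take the single best remaining cell) gives $2628M, worse by 211.
Every other assignment is strictly worse.
NorthTel's own top band is Band C ($851M), but forcing NorthTel→Band C and reassigning the rest optimally gives only $2652M — worse by 187.

NorthTel receives Band D.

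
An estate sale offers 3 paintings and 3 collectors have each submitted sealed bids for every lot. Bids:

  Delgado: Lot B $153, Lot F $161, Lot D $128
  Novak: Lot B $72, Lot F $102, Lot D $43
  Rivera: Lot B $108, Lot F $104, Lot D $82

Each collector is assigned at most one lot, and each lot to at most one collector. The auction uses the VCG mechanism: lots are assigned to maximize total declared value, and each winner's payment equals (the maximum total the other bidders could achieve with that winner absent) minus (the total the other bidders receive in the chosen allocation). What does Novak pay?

Novak pays $33.

Efficient allocation: Delgado→Lot D ($128), Novak→Lot F ($102), Rivera→Lot B ($108); total welfare W = $338.
Novak receives Lot F at value $102, so the others get W − 102 = $236.
Without Novak: best allocation of the remaining 2 bidders over all 3 lots is Delgado→Lot F ($161), Rivera→Lot B ($108), total $269.
VCG payment = (others' best without Novak) − (others' welfare with Novak) = 269 − 236 = $33.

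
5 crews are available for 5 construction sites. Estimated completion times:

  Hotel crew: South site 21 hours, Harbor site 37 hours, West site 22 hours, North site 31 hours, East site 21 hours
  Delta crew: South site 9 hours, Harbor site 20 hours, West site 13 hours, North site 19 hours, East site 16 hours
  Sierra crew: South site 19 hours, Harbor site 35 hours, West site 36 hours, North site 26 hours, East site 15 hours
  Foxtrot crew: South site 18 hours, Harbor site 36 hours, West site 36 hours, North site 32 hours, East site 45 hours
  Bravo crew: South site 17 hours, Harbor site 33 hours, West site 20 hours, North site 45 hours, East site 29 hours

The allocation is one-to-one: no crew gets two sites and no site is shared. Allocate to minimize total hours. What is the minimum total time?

Min total: 104 hours

This is a one-to-one assignment (minimum-cost bipartite matching).
Optimal: Hotel crew→North site (31 hours), Delta crew→Harbor site (20 hours), Sierra crew→East site (15 hours), Foxtrot crew→South site (18 hours), Bravo crew→West site (20 hours) — total 31+20+15+18+20 = 104 hours.
Column-greedy (each site in turn goes to its cheapest remaining crew) gives 135 hours, worse by 31.
Checked against all permutations: 104 hours is optimal.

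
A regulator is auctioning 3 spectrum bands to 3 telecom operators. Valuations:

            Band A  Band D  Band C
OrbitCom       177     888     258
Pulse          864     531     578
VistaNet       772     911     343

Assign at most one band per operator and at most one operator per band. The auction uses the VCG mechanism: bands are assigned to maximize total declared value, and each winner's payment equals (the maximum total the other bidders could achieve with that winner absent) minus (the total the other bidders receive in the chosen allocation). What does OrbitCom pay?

OrbitCom pays $425M.

Efficient allocation: OrbitCom→Band D ($888M), Pulse→Band C ($578M), VistaNet→Band A ($772M); total welfare W = $2238M.
OrbitCom receives Band D at value $888M, so the others get W − 888 = $1350M.
Without OrbitCom: best allocation of the remaining 2 bidders over all 3 bands is Pulse→Band A ($864M), VistaNet→Band D ($911M), total $1775M.
VCG payment = (others' best without OrbitCom) − (others' welfare with OrbitCom) = 1775 − 1350 = $425M.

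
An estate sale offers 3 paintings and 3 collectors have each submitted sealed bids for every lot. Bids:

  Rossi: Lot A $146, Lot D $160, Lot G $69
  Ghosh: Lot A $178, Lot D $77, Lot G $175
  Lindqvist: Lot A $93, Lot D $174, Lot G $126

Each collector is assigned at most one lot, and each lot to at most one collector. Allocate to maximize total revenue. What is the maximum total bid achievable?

Treat this as an assignment problem: match each collector to one lot.
Optimal: Rossi→Lot A ($146), Ghosh→Lot G ($175), Lindqvist→Lot D ($174) — total 146+175+174 = $495.
Column-greedy (each lot in turn goes to its best remaining collector) gives $421, worse by 74.
No other one-to-one assignment exceeds $495.

Max total: $495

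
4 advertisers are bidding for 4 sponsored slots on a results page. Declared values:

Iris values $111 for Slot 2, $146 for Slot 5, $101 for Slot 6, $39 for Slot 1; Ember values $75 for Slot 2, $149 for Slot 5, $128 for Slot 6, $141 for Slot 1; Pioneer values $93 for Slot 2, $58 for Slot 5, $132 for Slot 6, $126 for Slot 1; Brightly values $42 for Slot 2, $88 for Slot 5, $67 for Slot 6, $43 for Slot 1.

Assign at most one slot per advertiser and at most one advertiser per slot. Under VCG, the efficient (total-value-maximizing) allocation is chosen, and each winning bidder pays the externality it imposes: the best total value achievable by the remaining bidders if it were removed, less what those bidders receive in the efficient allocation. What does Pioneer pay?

Pioneer pays $14.

Efficient allocation: Iris→Slot 2 ($111), Ember→Slot 1 ($141), Pioneer→Slot 6 ($132), Brightly→Slot 5 ($88); total welfare W = $472.
Pioneer receives Slot 6 at value $132, so the others get W − 132 = $340.
Without Pioneer: best allocation of the remaining 3 bidders over all 4 slots is Iris→Slot 5 ($146), Ember→Slot 1 ($141), Brightly→Slot 6 ($67), total $354.
VCG payment = (others' best without Pioneer) − (others' welfare with Pioneer) = 354 − 340 = $14.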